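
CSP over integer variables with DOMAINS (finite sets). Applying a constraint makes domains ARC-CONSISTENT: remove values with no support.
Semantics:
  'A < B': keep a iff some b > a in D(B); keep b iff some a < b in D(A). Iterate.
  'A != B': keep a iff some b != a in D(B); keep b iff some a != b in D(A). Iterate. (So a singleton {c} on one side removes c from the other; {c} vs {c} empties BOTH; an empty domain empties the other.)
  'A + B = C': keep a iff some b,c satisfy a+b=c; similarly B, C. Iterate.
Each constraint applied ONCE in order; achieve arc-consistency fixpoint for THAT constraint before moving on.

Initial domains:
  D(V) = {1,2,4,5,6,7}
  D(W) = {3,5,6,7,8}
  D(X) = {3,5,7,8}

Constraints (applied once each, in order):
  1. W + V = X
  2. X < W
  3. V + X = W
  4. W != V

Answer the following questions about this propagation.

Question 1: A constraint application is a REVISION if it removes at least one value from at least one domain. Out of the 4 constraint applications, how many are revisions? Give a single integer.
Answer: 3

Derivation:
Constraint 1 (W + V = X) on D(W)={3,5,6,7,8} D(V)={1,2,4,5,6,7} D(X)={3,5,7,8}: W {3,5,6,7,8}->{3,5,6,7}; V {1,2,4,5,6,7}->{1,2,4,5}; X {3,5,7,8}->{5,7,8} => REVISION
Constraint 2 (X < W) on D(X)={5,7,8} D(W)={3,5,6,7}: X {5,7,8}->{5}; W {3,5,6,7}->{6,7} => REVISION
Constraint 3 (V + X = W) on D(V)={1,2,4,5} D(X)={5} D(W)={6,7}: V {1,2,4,5}->{1,2} => REVISION
Constraint 4 (W != V) on D(W)={6,7} D(V)={1,2}: no change => not a revision
Total revisions = 3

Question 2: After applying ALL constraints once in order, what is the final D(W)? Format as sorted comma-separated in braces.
Constraint 1 (W + V = X) on D(W)={3,5,6,7,8} D(V)={1,2,4,5,6,7} D(X)={3,5,7,8}: W {3,5,6,7,8}->{3,5,6,7}; V {1,2,4,5,6,7}->{1,2,4,5}; X {3,5,7,8}->{5,7,8}
Constraint 2 (X < W) on D(X)={5,7,8} D(W)={3,5,6,7}: X {5,7,8}->{5}; W {3,5,6,7}->{6,7}
Constraint 3 (V + X = W) on D(V)={1,2,4,5} D(X)={5} D(W)={6,7}: V {1,2,4,5}->{1,2}
Constraint 4 (W != V) on D(W)={6,7} D(V)={1,2}: no change
So after all 4 constraints: D(W) = {6,7}

Answer: {6,7}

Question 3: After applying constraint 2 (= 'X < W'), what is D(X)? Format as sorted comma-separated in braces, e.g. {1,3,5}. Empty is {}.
Constraint 1 (W + V = X) on D(W)={3,5,6,7,8} D(V)={1,2,4,5,6,7} D(X)={3,5,7,8}: W {3,5,6,7,8}->{3,5,6,7}; V {1,2,4,5,6,7}->{1,2,4,5}; X {3,5,7,8}->{5,7,8}
Constraint 2 (X < W) on D(X)={5,7,8} D(W)={3,5,6,7}: X {5,7,8}->{5}; W {3,5,6,7}->{6,7}
So after constraint 2: D(X) = {5}

Answer: {5}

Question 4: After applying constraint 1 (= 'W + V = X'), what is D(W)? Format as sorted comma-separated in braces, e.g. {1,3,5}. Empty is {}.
Constraint 1 (W + V = X) on D(W)={3,5,6,7,8} D(V)={1,2,4,5,6,7} D(X)={3,5,7,8}: W {3,5,6,7,8}->{3,5,6,7}; V {1,2,4,5,6,7}->{1,2,4,5}; X {3,5,7,8}->{5,7,8}
So after constraint 1: D(W) = {3,5,6,7}

Answer: {3,5,6,7}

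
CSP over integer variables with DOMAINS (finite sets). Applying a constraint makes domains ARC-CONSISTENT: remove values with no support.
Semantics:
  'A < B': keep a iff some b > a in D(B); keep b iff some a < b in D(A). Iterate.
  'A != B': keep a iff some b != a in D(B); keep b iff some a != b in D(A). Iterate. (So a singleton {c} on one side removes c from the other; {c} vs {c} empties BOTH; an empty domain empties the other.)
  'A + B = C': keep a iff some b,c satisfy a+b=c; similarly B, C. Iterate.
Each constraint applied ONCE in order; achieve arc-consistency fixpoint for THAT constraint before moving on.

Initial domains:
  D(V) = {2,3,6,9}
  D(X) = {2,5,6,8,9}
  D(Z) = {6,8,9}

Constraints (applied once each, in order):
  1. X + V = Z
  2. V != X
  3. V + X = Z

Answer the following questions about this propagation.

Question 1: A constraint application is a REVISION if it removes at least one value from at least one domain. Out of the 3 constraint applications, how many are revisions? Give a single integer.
Answer: 1

Derivation:
Constraint 1 (X + V = Z) on D(X)={2,5,6,8,9} D(V)={2,3,6,9} D(Z)={6,8,9}: X {2,5,6,8,9}->{2,5,6}; V {2,3,6,9}->{2,3,6}; Z {6,8,9}->{8,9} => REVISION
Constraint 2 (V != X) on D(V)={2,3,6} D(X)={2,5,6}: no change => not a revision
Constraint 3 (V + X = Z) on D(V)={2,3,6} D(X)={2,5,6} D(Z)={8,9}: no change => not a revision
Total revisions = 1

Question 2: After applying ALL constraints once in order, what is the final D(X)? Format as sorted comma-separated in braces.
Answer: {2,5,6}

Derivation:
Constraint 1 (X + V = Z) on D(X)={2,5,6,8,9} D(V)={2,3,6,9} D(Z)={6,8,9}: X {2,5,6,8,9}->{2,5,6}; V {2,3,6,9}->{2,3,6}; Z {6,8,9}->{8,9}
Constraint 2 (V != X) on D(V)={2,3,6} D(X)={2,5,6}: no change
Constraint 3 (V + X = Z) on D(V)={2,3,6} D(X)={2,5,6} D(Z)={8,9}: no change
So after all 3 constraints: D(X) = {2,5,6}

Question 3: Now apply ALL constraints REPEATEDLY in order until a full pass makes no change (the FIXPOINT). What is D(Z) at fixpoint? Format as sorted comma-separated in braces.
Answer: {8,9}

Derivation:
pass 0 (initial): D(Z)={6,8,9}
pass 1: V {2,3,6,9}->{2,3,6}; X {2,5,6,8,9}->{2,5,6}; Z {6,8,9}->{8,9}
pass 2: no change
Fixpoint after 2 passes: D(Z) = {8,9}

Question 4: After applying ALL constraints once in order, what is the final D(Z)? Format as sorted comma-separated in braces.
Constraint 1 (X + V = Z) on D(X)={2,5,6,8,9} D(V)={2,3,6,9} D(Z)={6,8,9}: X {2,5,6,8,9}->{2,5,6}; V {2,3,6,9}->{2,3,6}; Z {6,8,9}->{8,9}
Constraint 2 (V != X) on D(V)={2,3,6} D(X)={2,5,6}: no change
Constraint 3 (V + X = Z) on D(V)={2,3,6} D(X)={2,5,6} D(Z)={8,9}: no change
So after all 3 constraints: D(Z) = {8,9}

Answer: {8,9}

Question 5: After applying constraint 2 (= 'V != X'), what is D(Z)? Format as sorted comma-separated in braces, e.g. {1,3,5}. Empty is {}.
Answer: {8,9}

Derivation:
Constraint 1 (X + V = Z) on D(X)={2,5,6,8,9} D(V)={2,3,6,9} D(Z)={6,8,9}: X {2,5,6,8,9}->{2,5,6}; V {2,3,6,9}->{2,3,6}; Z {6,8,9}->{8,9}
Constraint 2 (V != X) on D(V)={2,3,6} D(X)={2,5,6}: no change
So after constraint 2: D(Z) = {8,9}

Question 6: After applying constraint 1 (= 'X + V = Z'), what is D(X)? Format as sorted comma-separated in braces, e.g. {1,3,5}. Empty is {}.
Answer: {2,5,6}

Derivation:
Constraint 1 (X + V = Z) on D(X)={2,5,6,8,9} D(V)={2,3,6,9} D(Z)={6,8,9}: X {2,5,6,8,9}->{2,5,6}; V {2,3,6,9}->{2,3,6}; Z {6,8,9}->{8,9}
So after constraint 1: D(X) = {2,5,6}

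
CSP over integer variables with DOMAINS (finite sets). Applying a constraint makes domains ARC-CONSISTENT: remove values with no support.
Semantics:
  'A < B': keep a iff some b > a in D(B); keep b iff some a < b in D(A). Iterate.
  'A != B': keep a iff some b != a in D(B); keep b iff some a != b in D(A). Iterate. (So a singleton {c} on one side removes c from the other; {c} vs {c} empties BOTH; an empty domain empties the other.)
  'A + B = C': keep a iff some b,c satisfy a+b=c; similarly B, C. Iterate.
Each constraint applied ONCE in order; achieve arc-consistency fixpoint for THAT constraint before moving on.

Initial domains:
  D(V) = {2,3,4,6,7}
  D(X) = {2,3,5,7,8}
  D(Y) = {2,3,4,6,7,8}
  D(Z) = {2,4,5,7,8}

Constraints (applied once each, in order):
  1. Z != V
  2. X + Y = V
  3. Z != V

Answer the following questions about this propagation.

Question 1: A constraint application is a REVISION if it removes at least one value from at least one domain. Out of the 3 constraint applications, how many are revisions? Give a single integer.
Constraint 1 (Z != V) on D(Z)={2,4,5,7,8} D(V)={2,3,4,6,7}: no change => not a revision
Constraint 2 (X + Y = V) on D(X)={2,3,5,7,8} D(Y)={2,3,4,6,7,8} D(V)={2,3,4,6,7}: X {2,3,5,7,8}->{2,3,5}; Y {2,3,4,6,7,8}->{2,3,4}; V {2,3,4,6,7}->{4,6,7} => REVISION
Constraint 3 (Z != V) on D(Z)={2,4,5,7,8} D(V)={4,6,7}: no change => not a revision
Total revisions = 1

Answer: 1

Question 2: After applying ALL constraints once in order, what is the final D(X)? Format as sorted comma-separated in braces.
Constraint 1 (Z != V) on D(Z)={2,4,5,7,8} D(V)={2,3,4,6,7}: no change
Constraint 2 (X + Y = V) on D(X)={2,3,5,7,8} D(Y)={2,3,4,6,7,8} D(V)={2,3,4,6,7}: X {2,3,5,7,8}->{2,3,5}; Y {2,3,4,6,7,8}->{2,3,4}; V {2,3,4,6,7}->{4,6,7}
Constraint 3 (Z != V) on D(Z)={2,4,5,7,8} D(V)={4,6,7}: no change
So after all 3 constraints: D(X) = {2,3,5}

Answer: {2,3,5}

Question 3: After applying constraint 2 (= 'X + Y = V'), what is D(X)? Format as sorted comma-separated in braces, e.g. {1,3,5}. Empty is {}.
Constraint 1 (Z != V) on D(Z)={2,4,5,7,8} D(V)={2,3,4,6,7}: no change
Constraint 2 (X + Y = V) on D(X)={2,3,5,7,8} D(Y)={2,3,4,6,7,8} D(V)={2,3,4,6,7}: X {2,3,5,7,8}->{2,3,5}; Y {2,3,4,6,7,8}->{2,3,4}; V {2,3,4,6,7}->{4,6,7}
So after constraint 2: D(X) = {2,3,5}

Answer: {2,3,5}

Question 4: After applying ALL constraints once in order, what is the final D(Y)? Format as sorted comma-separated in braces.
Constraint 1 (Z != V) on D(Z)={2,4,5,7,8} D(V)={2,3,4,6,7}: no change
Constraint 2 (X + Y = V) on D(X)={2,3,5,7,8} D(Y)={2,3,4,6,7,8} D(V)={2,3,4,6,7}: X {2,3,5,7,8}->{2,3,5}; Y {2,3,4,6,7,8}->{2,3,4}; V {2,3,4,6,7}->{4,6,7}
Constraint 3 (Z != V) on D(Z)={2,4,5,7,8} D(V)={4,6,7}: no change
So after all 3 constraints: D(Y) = {2,3,4}

Answer: {2,3,4}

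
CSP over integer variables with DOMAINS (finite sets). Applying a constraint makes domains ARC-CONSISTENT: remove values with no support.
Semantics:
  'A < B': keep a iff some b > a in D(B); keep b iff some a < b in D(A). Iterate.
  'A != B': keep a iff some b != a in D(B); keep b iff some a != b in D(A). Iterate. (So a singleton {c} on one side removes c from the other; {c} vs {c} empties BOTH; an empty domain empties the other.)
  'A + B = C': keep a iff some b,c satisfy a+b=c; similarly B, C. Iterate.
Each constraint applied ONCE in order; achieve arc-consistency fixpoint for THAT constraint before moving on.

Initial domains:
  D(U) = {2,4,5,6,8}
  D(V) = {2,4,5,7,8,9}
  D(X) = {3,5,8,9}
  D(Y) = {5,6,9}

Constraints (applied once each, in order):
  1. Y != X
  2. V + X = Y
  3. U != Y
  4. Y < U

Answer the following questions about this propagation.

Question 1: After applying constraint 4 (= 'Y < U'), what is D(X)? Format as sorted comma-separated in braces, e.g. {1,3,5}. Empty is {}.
Answer: {3,5}

Derivation:
Constraint 1 (Y != X) on D(Y)={5,6,9} D(X)={3,5,8,9}: no change
Constraint 2 (V + X = Y) on D(V)={2,4,5,7,8,9} D(X)={3,5,8,9} D(Y)={5,6,9}: V {2,4,5,7,8,9}->{2,4}; X {3,5,8,9}->{3,5}; Y {5,6,9}->{5,9}
Constraint 3 (U != Y) on D(U)={2,4,5,6,8} D(Y)={5,9}: no change
Constraint 4 (Y < U) on D(Y)={5,9} D(U)={2,4,5,6,8}: Y {5,9}->{5}; U {2,4,5,6,8}->{6,8}
So after constraint 4: D(X) = {3,5}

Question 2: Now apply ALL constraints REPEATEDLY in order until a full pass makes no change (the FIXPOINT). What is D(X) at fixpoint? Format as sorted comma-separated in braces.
pass 0 (initial): D(X)={3,5,8,9}
pass 1: U {2,4,5,6,8}->{6,8}; V {2,4,5,7,8,9}->{2,4}; X {3,5,8,9}->{3,5}; Y {5,6,9}->{5}
pass 2: V {2,4}->{2}; X {3,5}->{3}
pass 3: no change
Fixpoint after 3 passes: D(X) = {3}

Answer: {3}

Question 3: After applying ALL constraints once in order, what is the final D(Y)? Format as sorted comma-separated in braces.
Answer: {5}

Derivation:
Constraint 1 (Y != X) on D(Y)={5,6,9} D(X)={3,5,8,9}: no change
Constraint 2 (V + X = Y) on D(V)={2,4,5,7,8,9} D(X)={3,5,8,9} D(Y)={5,6,9}: V {2,4,5,7,8,9}->{2,4}; X {3,5,8,9}->{3,5}; Y {5,6,9}->{5,9}
Constraint 3 (U != Y) on D(U)={2,4,5,6,8} D(Y)={5,9}: no change
Constraint 4 (Y < U) on D(Y)={5,9} D(U)={2,4,5,6,8}: Y {5,9}->{5}; U {2,4,5,6,8}->{6,8}
So after all 4 constraints: D(Y) = {5}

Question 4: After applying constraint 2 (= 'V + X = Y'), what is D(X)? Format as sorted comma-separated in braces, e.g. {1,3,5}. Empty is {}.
Constraint 1 (Y != X) on D(Y)={5,6,9} D(X)={3,5,8,9}: no change
Constraint 2 (V + X = Y) on D(V)={2,4,5,7,8,9} D(X)={3,5,8,9} D(Y)={5,6,9}: V {2,4,5,7,8,9}->{2,4}; X {3,5,8,9}->{3,5}; Y {5,6,9}->{5,9}
So after constraint 2: D(X) = {3,5}

Answer: {3,5}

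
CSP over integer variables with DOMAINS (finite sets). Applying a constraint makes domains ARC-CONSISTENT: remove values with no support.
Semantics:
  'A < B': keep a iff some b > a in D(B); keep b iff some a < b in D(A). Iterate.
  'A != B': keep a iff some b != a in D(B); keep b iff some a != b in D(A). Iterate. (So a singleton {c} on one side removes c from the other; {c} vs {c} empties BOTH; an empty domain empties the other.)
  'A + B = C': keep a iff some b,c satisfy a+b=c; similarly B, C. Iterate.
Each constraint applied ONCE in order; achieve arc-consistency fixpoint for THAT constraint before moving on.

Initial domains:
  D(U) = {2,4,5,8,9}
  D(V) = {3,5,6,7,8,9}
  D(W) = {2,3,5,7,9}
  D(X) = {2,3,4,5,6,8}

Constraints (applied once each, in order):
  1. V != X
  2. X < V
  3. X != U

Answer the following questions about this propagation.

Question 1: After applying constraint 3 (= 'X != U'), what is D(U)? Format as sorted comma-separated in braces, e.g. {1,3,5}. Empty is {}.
Answer: {2,4,5,8,9}

Derivation:
Constraint 1 (V != X) on D(V)={3,5,6,7,8,9} D(X)={2,3,4,5,6,8}: no change
Constraint 2 (X < V) on D(X)={2,3,4,5,6,8} D(V)={3,5,6,7,8,9}: no change
Constraint 3 (X != U) on D(X)={2,3,4,5,6,8} D(U)={2,4,5,8,9}: no change
So after constraint 3: D(U) = {2,4,5,8,9}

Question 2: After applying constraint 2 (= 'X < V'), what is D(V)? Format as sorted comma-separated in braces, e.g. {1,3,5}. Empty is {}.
Constraint 1 (V != X) on D(V)={3,5,6,7,8,9} D(X)={2,3,4,5,6,8}: no change
Constraint 2 (X < V) on D(X)={2,3,4,5,6,8} D(V)={3,5,6,7,8,9}: no change
So after constraint 2: D(V) = {3,5,6,7,8,9}

Answer: {3,5,6,7,8,9}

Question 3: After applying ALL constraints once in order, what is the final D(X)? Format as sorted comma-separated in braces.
Answer: {2,3,4,5,6,8}

Derivation:
Constraint 1 (V != X) on D(V)={3,5,6,7,8,9} D(X)={2,3,4,5,6,8}: no change
Constraint 2 (X < V) on D(X)={2,3,4,5,6,8} D(V)={3,5,6,7,8,9}: no change
Constraint 3 (X != U) on D(X)={2,3,4,5,6,8} D(U)={2,4,5,8,9}: no change
So after all 3 constraints: D(X) = {2,3,4,5,6,8}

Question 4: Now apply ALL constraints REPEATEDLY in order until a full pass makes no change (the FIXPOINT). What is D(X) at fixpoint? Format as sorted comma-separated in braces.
Answer: {2,3,4,5,6,8}

Derivation:
pass 0 (initial): D(X)={2,3,4,5,6,8}
pass 1: no change
Fixpoint after 1 passes: D(X) = {2,3,4,5,6,8}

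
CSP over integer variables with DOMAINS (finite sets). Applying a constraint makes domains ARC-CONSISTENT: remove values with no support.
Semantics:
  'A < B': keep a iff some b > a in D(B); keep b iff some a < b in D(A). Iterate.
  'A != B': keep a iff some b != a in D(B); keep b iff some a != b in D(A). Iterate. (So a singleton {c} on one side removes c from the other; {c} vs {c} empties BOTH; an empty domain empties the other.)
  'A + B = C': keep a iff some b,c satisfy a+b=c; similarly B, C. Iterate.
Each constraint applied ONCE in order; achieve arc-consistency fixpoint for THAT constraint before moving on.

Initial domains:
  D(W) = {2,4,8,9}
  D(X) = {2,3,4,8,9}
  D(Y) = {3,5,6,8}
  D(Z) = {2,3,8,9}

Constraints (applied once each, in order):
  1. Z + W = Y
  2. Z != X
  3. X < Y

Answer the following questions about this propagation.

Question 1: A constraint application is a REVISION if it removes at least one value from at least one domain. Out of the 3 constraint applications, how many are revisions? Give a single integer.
Answer: 2

Derivation:
Constraint 1 (Z + W = Y) on D(Z)={2,3,8,9} D(W)={2,4,8,9} D(Y)={3,5,6,8}: Z {2,3,8,9}->{2,3}; W {2,4,8,9}->{2,4}; Y {3,5,6,8}->{5,6} => REVISION
Constraint 2 (Z != X) on D(Z)={2,3} D(X)={2,3,4,8,9}: no change => not a revision
Constraint 3 (X < Y) on D(X)={2,3,4,8,9} D(Y)={5,6}: X {2,3,4,8,9}->{2,3,4} => REVISION
Total revisions = 2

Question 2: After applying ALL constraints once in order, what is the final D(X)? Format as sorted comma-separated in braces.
Constraint 1 (Z + W = Y) on D(Z)={2,3,8,9} D(W)={2,4,8,9} D(Y)={3,5,6,8}: Z {2,3,8,9}->{2,3}; W {2,4,8,9}->{2,4}; Y {3,5,6,8}->{5,6}
Constraint 2 (Z != X) on D(Z)={2,3} D(X)={2,3,4,8,9}: no change
Constraint 3 (X < Y) on D(X)={2,3,4,8,9} D(Y)={5,6}: X {2,3,4,8,9}->{2,3,4}
So after all 3 constraints: D(X) = {2,3,4}

Answer: {2,3,4}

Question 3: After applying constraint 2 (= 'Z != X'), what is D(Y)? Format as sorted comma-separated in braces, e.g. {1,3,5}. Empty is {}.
Answer: {5,6}

Derivation:
Constraint 1 (Z + W = Y) on D(Z)={2,3,8,9} D(W)={2,4,8,9} D(Y)={3,5,6,8}: Z {2,3,8,9}->{2,3}; W {2,4,8,9}->{2,4}; Y {3,5,6,8}->{5,6}
Constraint 2 (Z != X) on D(Z)={2,3} D(X)={2,3,4,8,9}: no change
So after constraint 2: D(Y) = {5,6}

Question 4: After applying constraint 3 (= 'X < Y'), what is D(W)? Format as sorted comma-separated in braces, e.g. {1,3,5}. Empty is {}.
Answer: {2,4}

Derivation:
Constraint 1 (Z + W = Y) on D(Z)={2,3,8,9} D(W)={2,4,8,9} D(Y)={3,5,6,8}: Z {2,3,8,9}->{2,3}; W {2,4,8,9}->{2,4}; Y {3,5,6,8}->{5,6}
Constraint 2 (Z != X) on D(Z)={2,3} D(X)={2,3,4,8,9}: no change
Constraint 3 (X < Y) on D(X)={2,3,4,8,9} D(Y)={5,6}: X {2,3,4,8,9}->{2,3,4}
So after constraint 3: D(W) = {2,4}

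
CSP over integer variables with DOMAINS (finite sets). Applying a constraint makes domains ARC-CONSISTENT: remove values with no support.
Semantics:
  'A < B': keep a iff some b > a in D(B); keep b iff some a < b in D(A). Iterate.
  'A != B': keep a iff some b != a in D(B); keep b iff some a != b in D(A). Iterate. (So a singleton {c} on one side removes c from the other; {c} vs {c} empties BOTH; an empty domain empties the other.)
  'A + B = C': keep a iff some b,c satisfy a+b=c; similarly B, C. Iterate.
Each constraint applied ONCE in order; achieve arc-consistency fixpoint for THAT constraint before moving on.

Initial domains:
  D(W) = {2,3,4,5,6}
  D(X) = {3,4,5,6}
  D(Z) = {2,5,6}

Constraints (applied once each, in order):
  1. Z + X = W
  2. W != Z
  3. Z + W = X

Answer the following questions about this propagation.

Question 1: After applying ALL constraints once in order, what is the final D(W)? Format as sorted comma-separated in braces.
Answer: {}

Derivation:
Constraint 1 (Z + X = W) on D(Z)={2,5,6} D(X)={3,4,5,6} D(W)={2,3,4,5,6}: Z {2,5,6}->{2}; X {3,4,5,6}->{3,4}; W {2,3,4,5,6}->{5,6}
Constraint 2 (W != Z) on D(W)={5,6} D(Z)={2}: no change
Constraint 3 (Z + W = X) on D(Z)={2} D(W)={5,6} D(X)={3,4}: Z {2}->{}; W {5,6}->{}; X {3,4}->{}
So after all 3 constraints: D(W) = {}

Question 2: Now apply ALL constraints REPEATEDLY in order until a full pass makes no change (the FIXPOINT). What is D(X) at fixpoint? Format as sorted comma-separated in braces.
pass 0 (initial): D(X)={3,4,5,6}
pass 1: W {2,3,4,5,6}->{}; X {3,4,5,6}->{}; Z {2,5,6}->{}
pass 2: no change
Fixpoint after 2 passes: D(X) = {}

Answer: {}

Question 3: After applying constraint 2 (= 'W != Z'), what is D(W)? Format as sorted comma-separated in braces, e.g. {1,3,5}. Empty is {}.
Answer: {5,6}

Derivation:
Constraint 1 (Z + X = W) on D(Z)={2,5,6} D(X)={3,4,5,6} D(W)={2,3,4,5,6}: Z {2,5,6}->{2}; X {3,4,5,6}->{3,4}; W {2,3,4,5,6}->{5,6}
Constraint 2 (W != Z) on D(W)={5,6} D(Z)={2}: no change
So after constraint 2: D(W) = {5,6}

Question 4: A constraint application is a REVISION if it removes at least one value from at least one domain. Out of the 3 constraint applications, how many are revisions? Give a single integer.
Answer: 2

Derivation:
Constraint 1 (Z + X = W) on D(Z)={2,5,6} D(X)={3,4,5,6} D(W)={2,3,4,5,6}: Z {2,5,6}->{2}; X {3,4,5,6}->{3,4}; W {2,3,4,5,6}->{5,6} => REVISION
Constraint 2 (W != Z) on D(W)={5,6} D(Z)={2}: no change => not a revision
Constraint 3 (Z + W = X) on D(Z)={2} D(W)={5,6} D(X)={3,4}: Z {2}->{}; W {5,6}->{}; X {3,4}->{} => REVISION
Total revisions = 2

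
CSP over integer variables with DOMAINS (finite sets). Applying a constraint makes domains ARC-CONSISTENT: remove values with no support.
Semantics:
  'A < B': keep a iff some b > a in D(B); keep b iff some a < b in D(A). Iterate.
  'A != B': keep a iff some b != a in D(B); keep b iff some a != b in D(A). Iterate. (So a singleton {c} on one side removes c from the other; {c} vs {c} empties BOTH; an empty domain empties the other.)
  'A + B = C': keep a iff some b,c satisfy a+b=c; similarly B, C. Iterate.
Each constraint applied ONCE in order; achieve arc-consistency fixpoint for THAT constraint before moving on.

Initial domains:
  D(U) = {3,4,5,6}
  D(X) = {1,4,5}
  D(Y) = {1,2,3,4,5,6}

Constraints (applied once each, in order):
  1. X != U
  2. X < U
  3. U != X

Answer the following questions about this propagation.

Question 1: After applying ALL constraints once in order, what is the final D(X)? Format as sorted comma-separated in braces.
Constraint 1 (X != U) on D(X)={1,4,5} D(U)={3,4,5,6}: no change
Constraint 2 (X < U) on D(X)={1,4,5} D(U)={3,4,5,6}: no change
Constraint 3 (U != X) on D(U)={3,4,5,6} D(X)={1,4,5}: no change
So after all 3 constraints: D(X) = {1,4,5}

Answer: {1,4,5}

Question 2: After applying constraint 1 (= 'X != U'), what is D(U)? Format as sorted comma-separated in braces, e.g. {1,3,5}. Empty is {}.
Answer: {3,4,5,6}

Derivation:
Constraint 1 (X != U) on D(X)={1,4,5} D(U)={3,4,5,6}: no change
So after constraint 1: D(U) = {3,4,5,6}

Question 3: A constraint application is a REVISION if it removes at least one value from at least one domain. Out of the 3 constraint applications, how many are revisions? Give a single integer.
Answer: 0

Derivation:
Constraint 1 (X != U) on D(X)={1,4,5} D(U)={3,4,5,6}: no change => not a revision
Constraint 2 (X < U) on D(X)={1,4,5} D(U)={3,4,5,6}: no change => not a revision
Constraint 3 (U != X) on D(U)={3,4,5,6} D(X)={1,4,5}: no change => not a revision
Total revisions = 0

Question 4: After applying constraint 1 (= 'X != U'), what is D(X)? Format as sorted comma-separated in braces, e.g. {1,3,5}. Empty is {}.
Answer: {1,4,5}

Derivation:
Constraint 1 (X != U) on D(X)={1,4,5} D(U)={3,4,5,6}: no change
So after constraint 1: D(X) = {1,4,5}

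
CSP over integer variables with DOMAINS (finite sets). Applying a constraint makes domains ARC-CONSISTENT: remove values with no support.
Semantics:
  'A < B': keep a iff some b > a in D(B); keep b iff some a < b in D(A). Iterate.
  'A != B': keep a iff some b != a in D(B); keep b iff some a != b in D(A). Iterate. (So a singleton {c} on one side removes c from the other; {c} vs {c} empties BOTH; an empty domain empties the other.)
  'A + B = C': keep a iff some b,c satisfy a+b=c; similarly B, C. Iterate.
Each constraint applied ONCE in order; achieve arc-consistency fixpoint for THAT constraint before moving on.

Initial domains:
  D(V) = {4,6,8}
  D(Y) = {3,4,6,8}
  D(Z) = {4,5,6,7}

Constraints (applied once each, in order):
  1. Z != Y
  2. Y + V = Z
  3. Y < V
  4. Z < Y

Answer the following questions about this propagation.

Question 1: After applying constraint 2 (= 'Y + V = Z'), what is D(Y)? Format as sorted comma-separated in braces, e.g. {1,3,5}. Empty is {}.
Constraint 1 (Z != Y) on D(Z)={4,5,6,7} D(Y)={3,4,6,8}: no change
Constraint 2 (Y + V = Z) on D(Y)={3,4,6,8} D(V)={4,6,8} D(Z)={4,5,6,7}: Y {3,4,6,8}->{3}; V {4,6,8}->{4}; Z {4,5,6,7}->{7}
So after constraint 2: D(Y) = {3}

Answer: {3}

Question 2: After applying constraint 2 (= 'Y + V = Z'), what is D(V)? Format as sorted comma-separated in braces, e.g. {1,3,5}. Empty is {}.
Answer: {4}

Derivation:
Constraint 1 (Z != Y) on D(Z)={4,5,6,7} D(Y)={3,4,6,8}: no change
Constraint 2 (Y + V = Z) on D(Y)={3,4,6,8} D(V)={4,6,8} D(Z)={4,5,6,7}: Y {3,4,6,8}->{3}; V {4,6,8}->{4}; Z {4,5,6,7}->{7}
So after constraint 2: D(V) = {4}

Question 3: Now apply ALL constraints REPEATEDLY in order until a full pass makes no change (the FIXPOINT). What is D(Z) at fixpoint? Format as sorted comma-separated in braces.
Answer: {}

Derivation:
pass 0 (initial): D(Z)={4,5,6,7}
pass 1: V {4,6,8}->{4}; Y {3,4,6,8}->{}; Z {4,5,6,7}->{}
pass 2: V {4}->{}
pass 3: no change
Fixpoint after 3 passes: D(Z) = {}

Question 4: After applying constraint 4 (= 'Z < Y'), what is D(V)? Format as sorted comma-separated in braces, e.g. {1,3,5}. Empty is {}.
Constraint 1 (Z != Y) on D(Z)={4,5,6,7} D(Y)={3,4,6,8}: no change
Constraint 2 (Y + V = Z) on D(Y)={3,4,6,8} D(V)={4,6,8} D(Z)={4,5,6,7}: Y {3,4,6,8}->{3}; V {4,6,8}->{4}; Z {4,5,6,7}->{7}
Constraint 3 (Y < V) on D(Y)={3} D(V)={4}: no change
Constraint 4 (Z < Y) on D(Z)={7} D(Y)={3}: Z {7}->{}; Y {3}->{}
So after constraint 4: D(V) = {4}

Answer: {4}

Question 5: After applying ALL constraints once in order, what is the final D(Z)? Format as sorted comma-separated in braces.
Constraint 1 (Z != Y) on D(Z)={4,5,6,7} D(Y)={3,4,6,8}: no change
Constraint 2 (Y + V = Z) on D(Y)={3,4,6,8} D(V)={4,6,8} D(Z)={4,5,6,7}: Y {3,4,6,8}->{3}; V {4,6,8}->{4}; Z {4,5,6,7}->{7}
Constraint 3 (Y < V) on D(Y)={3} D(V)={4}: no change
Constraint 4 (Z < Y) on D(Z)={7} D(Y)={3}: Z {7}->{}; Y {3}->{}
So after all 4 constraints: D(Z) = {}

Answer: {}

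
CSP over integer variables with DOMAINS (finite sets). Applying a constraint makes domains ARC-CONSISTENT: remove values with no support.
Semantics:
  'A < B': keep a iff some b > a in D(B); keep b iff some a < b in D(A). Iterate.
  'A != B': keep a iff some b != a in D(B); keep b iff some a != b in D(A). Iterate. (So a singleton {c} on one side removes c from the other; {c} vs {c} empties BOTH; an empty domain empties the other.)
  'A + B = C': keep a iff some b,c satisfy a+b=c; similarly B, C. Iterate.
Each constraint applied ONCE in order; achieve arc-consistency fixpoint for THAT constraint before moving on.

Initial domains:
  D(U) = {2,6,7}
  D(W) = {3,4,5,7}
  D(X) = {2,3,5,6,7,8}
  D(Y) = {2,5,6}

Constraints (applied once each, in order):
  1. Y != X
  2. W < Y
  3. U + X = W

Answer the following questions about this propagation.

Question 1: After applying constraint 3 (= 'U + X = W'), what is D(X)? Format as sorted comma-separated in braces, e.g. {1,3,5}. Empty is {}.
Constraint 1 (Y != X) on D(Y)={2,5,6} D(X)={2,3,5,6,7,8}: no change
Constraint 2 (W < Y) on D(W)={3,4,5,7} D(Y)={2,5,6}: W {3,4,5,7}->{3,4,5}; Y {2,5,6}->{5,6}
Constraint 3 (U + X = W) on D(U)={2,6,7} D(X)={2,3,5,6,7,8} D(W)={3,4,5}: U {2,6,7}->{2}; X {2,3,5,6,7,8}->{2,3}; W {3,4,5}->{4,5}
So after constraint 3: D(X) = {2,3}

Answer: {2,3}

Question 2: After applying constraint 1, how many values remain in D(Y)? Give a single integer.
Answer: 3

Derivation:
Constraint 1 (Y != X) on D(Y)={2,5,6} D(X)={2,3,5,6,7,8}: no change
So after constraint 1: D(Y)={2,5,6}, size = 3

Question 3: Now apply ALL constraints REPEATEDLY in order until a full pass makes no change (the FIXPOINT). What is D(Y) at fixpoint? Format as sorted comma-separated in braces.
Answer: {5,6}

Derivation:
pass 0 (initial): D(Y)={2,5,6}
pass 1: U {2,6,7}->{2}; W {3,4,5,7}->{4,5}; X {2,3,5,6,7,8}->{2,3}; Y {2,5,6}->{5,6}
pass 2: no change
Fixpoint after 2 passes: D(Y) = {5,6}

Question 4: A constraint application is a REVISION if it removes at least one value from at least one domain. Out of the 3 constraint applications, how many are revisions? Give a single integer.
Constraint 1 (Y != X) on D(Y)={2,5,6} D(X)={2,3,5,6,7,8}: no change => not a revision
Constraint 2 (W < Y) on D(W)={3,4,5,7} D(Y)={2,5,6}: W {3,4,5,7}->{3,4,5}; Y {2,5,6}->{5,6} => REVISION
Constraint 3 (U + X = W) on D(U)={2,6,7} D(X)={2,3,5,6,7,8} D(W)={3,4,5}: U {2,6,7}->{2}; X {2,3,5,6,7,8}->{2,3}; W {3,4,5}->{4,5} => REVISION
Total revisions = 2

Answer: 2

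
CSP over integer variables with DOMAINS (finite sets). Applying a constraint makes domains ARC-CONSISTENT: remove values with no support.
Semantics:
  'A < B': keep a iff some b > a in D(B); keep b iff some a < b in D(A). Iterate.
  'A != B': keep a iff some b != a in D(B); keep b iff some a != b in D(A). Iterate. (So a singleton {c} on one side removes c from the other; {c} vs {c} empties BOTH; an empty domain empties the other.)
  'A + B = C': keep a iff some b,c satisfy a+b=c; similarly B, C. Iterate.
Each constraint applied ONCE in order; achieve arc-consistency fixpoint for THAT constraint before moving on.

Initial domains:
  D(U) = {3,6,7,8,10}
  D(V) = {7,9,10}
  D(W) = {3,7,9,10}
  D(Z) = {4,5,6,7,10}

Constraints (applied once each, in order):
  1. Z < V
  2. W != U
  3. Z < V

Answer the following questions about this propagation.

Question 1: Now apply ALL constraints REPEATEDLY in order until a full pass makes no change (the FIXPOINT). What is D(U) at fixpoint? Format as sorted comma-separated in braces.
pass 0 (initial): D(U)={3,6,7,8,10}
pass 1: Z {4,5,6,7,10}->{4,5,6,7}
pass 2: no change
Fixpoint after 2 passes: D(U) = {3,6,7,8,10}

Answer: {3,6,7,8,10}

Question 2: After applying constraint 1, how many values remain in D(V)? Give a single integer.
Constraint 1 (Z < V) on D(Z)={4,5,6,7,10} D(V)={7,9,10}: Z {4,5,6,7,10}->{4,5,6,7}
So after constraint 1: D(V)={7,9,10}, size = 3

Answer: 3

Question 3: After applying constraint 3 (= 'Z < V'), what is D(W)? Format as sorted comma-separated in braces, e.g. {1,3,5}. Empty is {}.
Constraint 1 (Z < V) on D(Z)={4,5,6,7,10} D(V)={7,9,10}: Z {4,5,6,7,10}->{4,5,6,7}
Constraint 2 (W != U) on D(W)={3,7,9,10} D(U)={3,6,7,8,10}: no change
Constraint 3 (Z < V) on D(Z)={4,5,6,7} D(V)={7,9,10}: no change
So after constraint 3: D(W) = {3,7,9,10}

Answer: {3,7,9,10}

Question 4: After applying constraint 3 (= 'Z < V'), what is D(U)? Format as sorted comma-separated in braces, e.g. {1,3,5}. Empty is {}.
Constraint 1 (Z < V) on D(Z)={4,5,6,7,10} D(V)={7,9,10}: Z {4,5,6,7,10}->{4,5,6,7}
Constraint 2 (W != U) on D(W)={3,7,9,10} D(U)={3,6,7,8,10}: no change
Constraint 3 (Z < V) on D(Z)={4,5,6,7} D(V)={7,9,10}: no change
So after constraint 3: D(U) = {3,6,7,8,10}

Answer: {3,6,7,8,10}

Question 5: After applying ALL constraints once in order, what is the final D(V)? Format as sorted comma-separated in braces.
Constraint 1 (Z < V) on D(Z)={4,5,6,7,10} D(V)={7,9,10}: Z {4,5,6,7,10}->{4,5,6,7}
Constraint 2 (W != U) on D(W)={3,7,9,10} D(U)={3,6,7,8,10}: no change
Constraint 3 (Z < V) on D(Z)={4,5,6,7} D(V)={7,9,10}: no change
So after all 3 constraints: D(V) = {7,9,10}

Answer: {7,9,10}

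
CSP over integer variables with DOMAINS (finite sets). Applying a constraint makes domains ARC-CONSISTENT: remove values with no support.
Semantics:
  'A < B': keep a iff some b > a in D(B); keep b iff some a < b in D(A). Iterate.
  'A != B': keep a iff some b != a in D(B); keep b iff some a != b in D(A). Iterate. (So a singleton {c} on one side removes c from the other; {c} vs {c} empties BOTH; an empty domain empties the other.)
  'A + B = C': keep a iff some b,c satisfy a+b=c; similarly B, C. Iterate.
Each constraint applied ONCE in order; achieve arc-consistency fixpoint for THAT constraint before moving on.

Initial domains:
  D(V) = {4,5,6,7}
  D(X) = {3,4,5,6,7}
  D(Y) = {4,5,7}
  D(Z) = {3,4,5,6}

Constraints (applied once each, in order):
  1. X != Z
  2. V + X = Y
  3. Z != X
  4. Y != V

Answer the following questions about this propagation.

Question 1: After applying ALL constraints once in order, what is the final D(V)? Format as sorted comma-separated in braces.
Constraint 1 (X != Z) on D(X)={3,4,5,6,7} D(Z)={3,4,5,6}: no change
Constraint 2 (V + X = Y) on D(V)={4,5,6,7} D(X)={3,4,5,6,7} D(Y)={4,5,7}: V {4,5,6,7}->{4}; X {3,4,5,6,7}->{3}; Y {4,5,7}->{7}
Constraint 3 (Z != X) on D(Z)={3,4,5,6} D(X)={3}: Z {3,4,5,6}->{4,5,6}
Constraint 4 (Y != V) on D(Y)={7} D(V)={4}: no change
So after all 4 constraints: D(V) = {4}

Answer: {4}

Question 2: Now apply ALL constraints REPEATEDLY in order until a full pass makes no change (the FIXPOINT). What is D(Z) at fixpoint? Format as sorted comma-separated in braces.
pass 0 (initial): D(Z)={3,4,5,6}
pass 1: V {4,5,6,7}->{4}; X {3,4,5,6,7}->{3}; Y {4,5,7}->{7}; Z {3,4,5,6}->{4,5,6}
pass 2: no change
Fixpoint after 2 passes: D(Z) = {4,5,6}

Answer: {4,5,6}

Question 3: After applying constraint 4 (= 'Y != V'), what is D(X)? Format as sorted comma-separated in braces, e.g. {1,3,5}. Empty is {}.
Constraint 1 (X != Z) on D(X)={3,4,5,6,7} D(Z)={3,4,5,6}: no change
Constraint 2 (V + X = Y) on D(V)={4,5,6,7} D(X)={3,4,5,6,7} D(Y)={4,5,7}: V {4,5,6,7}->{4}; X {3,4,5,6,7}->{3}; Y {4,5,7}->{7}
Constraint 3 (Z != X) on D(Z)={3,4,5,6} D(X)={3}: Z {3,4,5,6}->{4,5,6}
Constraint 4 (Y != V) on D(Y)={7} D(V)={4}: no change
So after constraint 4: D(X) = {3}

Answer: {3}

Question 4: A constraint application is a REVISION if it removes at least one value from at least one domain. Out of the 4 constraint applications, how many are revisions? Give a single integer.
Answer: 2

Derivation:
Constraint 1 (X != Z) on D(X)={3,4,5,6,7} D(Z)={3,4,5,6}: no change => not a revision
Constraint 2 (V + X = Y) on D(V)={4,5,6,7} D(X)={3,4,5,6,7} D(Y)={4,5,7}: V {4,5,6,7}->{4}; X {3,4,5,6,7}->{3}; Y {4,5,7}->{7} => REVISION
Constraint 3 (Z != X) on D(Z)={3,4,5,6} D(X)={3}: Z {3,4,5,6}->{4,5,6} => REVISION
Constraint 4 (Y != V) on D(Y)={7} D(V)={4}: no change => not a revision
Total revisions = 2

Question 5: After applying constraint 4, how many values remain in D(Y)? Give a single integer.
Answer: 1

Derivation:
Constraint 1 (X != Z) on D(X)={3,4,5,6,7} D(Z)={3,4,5,6}: no change
Constraint 2 (V + X = Y) on D(V)={4,5,6,7} D(X)={3,4,5,6,7} D(Y)={4,5,7}: V {4,5,6,7}->{4}; X {3,4,5,6,7}->{3}; Y {4,5,7}->{7}
Constraint 3 (Z != X) on D(Z)={3,4,5,6} D(X)={3}: Z {3,4,5,6}->{4,5,6}
Constraint 4 (Y != V) on D(Y)={7} D(V)={4}: no change
So after constraint 4: D(Y)={7}, size = 1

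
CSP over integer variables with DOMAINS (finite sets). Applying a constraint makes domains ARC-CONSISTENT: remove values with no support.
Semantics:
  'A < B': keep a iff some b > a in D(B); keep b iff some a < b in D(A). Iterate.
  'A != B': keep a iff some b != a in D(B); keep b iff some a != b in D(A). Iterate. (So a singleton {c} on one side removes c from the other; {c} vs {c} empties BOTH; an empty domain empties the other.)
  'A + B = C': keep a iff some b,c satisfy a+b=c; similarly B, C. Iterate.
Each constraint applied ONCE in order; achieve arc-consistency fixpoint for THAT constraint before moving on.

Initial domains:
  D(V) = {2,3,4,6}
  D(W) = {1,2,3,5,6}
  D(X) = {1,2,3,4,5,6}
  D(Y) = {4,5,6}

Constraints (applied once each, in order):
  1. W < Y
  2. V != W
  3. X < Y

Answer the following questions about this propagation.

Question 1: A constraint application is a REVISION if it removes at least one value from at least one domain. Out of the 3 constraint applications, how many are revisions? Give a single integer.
Constraint 1 (W < Y) on D(W)={1,2,3,5,6} D(Y)={4,5,6}: W {1,2,3,5,6}->{1,2,3,5} => REVISION
Constraint 2 (V != W) on D(V)={2,3,4,6} D(W)={1,2,3,5}: no change => not a revision
Constraint 3 (X < Y) on D(X)={1,2,3,4,5,6} D(Y)={4,5,6}: X {1,2,3,4,5,6}->{1,2,3,4,5} => REVISION
Total revisions = 2

Answer: 2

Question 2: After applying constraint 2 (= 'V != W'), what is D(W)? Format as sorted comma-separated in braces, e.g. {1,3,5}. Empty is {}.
Constraint 1 (W < Y) on D(W)={1,2,3,5,6} D(Y)={4,5,6}: W {1,2,3,5,6}->{1,2,3,5}
Constraint 2 (V != W) on D(V)={2,3,4,6} D(W)={1,2,3,5}: no change
So after constraint 2: D(W) = {1,2,3,5}

Answer: {1,2,3,5}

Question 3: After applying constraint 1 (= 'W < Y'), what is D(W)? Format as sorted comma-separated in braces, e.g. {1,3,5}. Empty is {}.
Answer: {1,2,3,5}

Derivation:
Constraint 1 (W < Y) on D(W)={1,2,3,5,6} D(Y)={4,5,6}: W {1,2,3,5,6}->{1,2,3,5}
So after constraint 1: D(W) = {1,2,3,5}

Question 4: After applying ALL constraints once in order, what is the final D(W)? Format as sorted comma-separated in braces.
Answer: {1,2,3,5}

Derivation:
Constraint 1 (W < Y) on D(W)={1,2,3,5,6} D(Y)={4,5,6}: W {1,2,3,5,6}->{1,2,3,5}
Constraint 2 (V != W) on D(V)={2,3,4,6} D(W)={1,2,3,5}: no change
Constraint 3 (X < Y) on D(X)={1,2,3,4,5,6} D(Y)={4,5,6}: X {1,2,3,4,5,6}->{1,2,3,4,5}
So after all 3 constraints: D(W) = {1,2,3,5}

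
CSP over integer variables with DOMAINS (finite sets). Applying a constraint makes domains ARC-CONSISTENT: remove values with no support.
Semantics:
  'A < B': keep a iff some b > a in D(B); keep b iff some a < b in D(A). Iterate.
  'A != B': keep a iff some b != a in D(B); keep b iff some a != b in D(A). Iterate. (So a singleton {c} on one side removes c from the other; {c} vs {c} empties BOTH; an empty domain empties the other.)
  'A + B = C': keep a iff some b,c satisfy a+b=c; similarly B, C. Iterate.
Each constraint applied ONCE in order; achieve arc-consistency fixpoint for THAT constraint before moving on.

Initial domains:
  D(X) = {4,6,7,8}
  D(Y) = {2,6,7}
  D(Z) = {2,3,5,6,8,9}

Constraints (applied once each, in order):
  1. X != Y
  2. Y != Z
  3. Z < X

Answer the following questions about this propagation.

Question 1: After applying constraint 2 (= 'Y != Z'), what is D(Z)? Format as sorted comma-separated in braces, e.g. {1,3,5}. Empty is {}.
Answer: {2,3,5,6,8,9}

Derivation:
Constraint 1 (X != Y) on D(X)={4,6,7,8} D(Y)={2,6,7}: no change
Constraint 2 (Y != Z) on D(Y)={2,6,7} D(Z)={2,3,5,6,8,9}: no change
So after constraint 2: D(Z) = {2,3,5,6,8,9}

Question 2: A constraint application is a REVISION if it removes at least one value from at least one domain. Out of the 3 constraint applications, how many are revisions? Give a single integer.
Constraint 1 (X != Y) on D(X)={4,6,7,8} D(Y)={2,6,7}: no change => not a revision
Constraint 2 (Y != Z) on D(Y)={2,6,7} D(Z)={2,3,5,6,8,9}: no change => not a revision
Constraint 3 (Z < X) on D(Z)={2,3,5,6,8,9} D(X)={4,6,7,8}: Z {2,3,5,6,8,9}->{2,3,5,6} => REVISION
Total revisions = 1

Answer: 1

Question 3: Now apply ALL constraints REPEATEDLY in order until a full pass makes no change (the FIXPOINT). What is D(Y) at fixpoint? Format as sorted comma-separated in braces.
Answer: {2,6,7}

Derivation:
pass 0 (initial): D(Y)={2,6,7}
pass 1: Z {2,3,5,6,8,9}->{2,3,5,6}
pass 2: no change
Fixpoint after 2 passes: D(Y) = {2,6,7}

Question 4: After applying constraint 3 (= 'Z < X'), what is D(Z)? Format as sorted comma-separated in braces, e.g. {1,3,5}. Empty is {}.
Constraint 1 (X != Y) on D(X)={4,6,7,8} D(Y)={2,6,7}: no change
Constraint 2 (Y != Z) on D(Y)={2,6,7} D(Z)={2,3,5,6,8,9}: no change
Constraint 3 (Z < X) on D(Z)={2,3,5,6,8,9} D(X)={4,6,7,8}: Z {2,3,5,6,8,9}->{2,3,5,6}
So after constraint 3: D(Z) = {2,3,5,6}

Answer: {2,3,5,6}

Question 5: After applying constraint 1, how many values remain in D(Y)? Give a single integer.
Constraint 1 (X != Y) on D(X)={4,6,7,8} D(Y)={2,6,7}: no change
So after constraint 1: D(Y)={2,6,7}, size = 3

Answer: 3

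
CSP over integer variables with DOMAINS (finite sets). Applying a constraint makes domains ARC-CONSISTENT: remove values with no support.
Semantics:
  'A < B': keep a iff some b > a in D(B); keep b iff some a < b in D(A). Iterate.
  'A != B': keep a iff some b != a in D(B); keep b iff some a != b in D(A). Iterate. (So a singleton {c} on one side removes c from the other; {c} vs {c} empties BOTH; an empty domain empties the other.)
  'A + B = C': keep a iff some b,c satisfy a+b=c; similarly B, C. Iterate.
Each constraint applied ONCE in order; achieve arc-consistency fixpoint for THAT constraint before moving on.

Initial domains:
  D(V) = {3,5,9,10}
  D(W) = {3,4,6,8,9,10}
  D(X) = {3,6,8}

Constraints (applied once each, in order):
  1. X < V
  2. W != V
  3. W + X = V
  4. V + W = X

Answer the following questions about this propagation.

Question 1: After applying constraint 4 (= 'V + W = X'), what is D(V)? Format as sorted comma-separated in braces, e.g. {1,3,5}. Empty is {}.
Answer: {}

Derivation:
Constraint 1 (X < V) on D(X)={3,6,8} D(V)={3,5,9,10}: V {3,5,9,10}->{5,9,10}
Constraint 2 (W != V) on D(W)={3,4,6,8,9,10} D(V)={5,9,10}: no change
Constraint 3 (W + X = V) on D(W)={3,4,6,8,9,10} D(X)={3,6,8} D(V)={5,9,10}: W {3,4,6,8,9,10}->{3,4,6}; X {3,6,8}->{3,6}; V {5,9,10}->{9,10}
Constraint 4 (V + W = X) on D(V)={9,10} D(W)={3,4,6} D(X)={3,6}: V {9,10}->{}; W {3,4,6}->{}; X {3,6}->{}
So after constraint 4: D(V) = {}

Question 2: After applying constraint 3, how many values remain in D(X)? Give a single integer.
Constraint 1 (X < V) on D(X)={3,6,8} D(V)={3,5,9,10}: V {3,5,9,10}->{5,9,10}
Constraint 2 (W != V) on D(W)={3,4,6,8,9,10} D(V)={5,9,10}: no change
Constraint 3 (W + X = V) on D(W)={3,4,6,8,9,10} D(X)={3,6,8} D(V)={5,9,10}: W {3,4,6,8,9,10}->{3,4,6}; X {3,6,8}->{3,6}; V {5,9,10}->{9,10}
So after constraint 3: D(X)={3,6}, size = 2

Answer: 2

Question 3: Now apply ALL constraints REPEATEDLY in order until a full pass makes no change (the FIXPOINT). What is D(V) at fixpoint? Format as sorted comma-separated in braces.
pass 0 (initial): D(V)={3,5,9,10}
pass 1: V {3,5,9,10}->{}; W {3,4,6,8,9,10}->{}; X {3,6,8}->{}
pass 2: no change
Fixpoint after 2 passes: D(V) = {}

Answer: {}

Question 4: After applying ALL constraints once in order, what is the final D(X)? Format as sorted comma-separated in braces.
Constraint 1 (X < V) on D(X)={3,6,8} D(V)={3,5,9,10}: V {3,5,9,10}->{5,9,10}
Constraint 2 (W != V) on D(W)={3,4,6,8,9,10} D(V)={5,9,10}: no change
Constraint 3 (W + X = V) on D(W)={3,4,6,8,9,10} D(X)={3,6,8} D(V)={5,9,10}: W {3,4,6,8,9,10}->{3,4,6}; X {3,6,8}->{3,6}; V {5,9,10}->{9,10}
Constraint 4 (V + W = X) on D(V)={9,10} D(W)={3,4,6} D(X)={3,6}: V {9,10}->{}; W {3,4,6}->{}; X {3,6}->{}
So after all 4 constraints: D(X) = {}

Answer: {}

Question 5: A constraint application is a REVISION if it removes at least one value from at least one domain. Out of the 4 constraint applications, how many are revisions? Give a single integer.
Constraint 1 (X < V) on D(X)={3,6,8} D(V)={3,5,9,10}: V {3,5,9,10}->{5,9,10} => REVISION
Constraint 2 (W != V) on D(W)={3,4,6,8,9,10} D(V)={5,9,10}: no change => not a revision
Constraint 3 (W + X = V) on D(W)={3,4,6,8,9,10} D(X)={3,6,8} D(V)={5,9,10}: W {3,4,6,8,9,10}->{3,4,6}; X {3,6,8}->{3,6}; V {5,9,10}->{9,10} => REVISION
Constraint 4 (V + W = X) on D(V)={9,10} D(W)={3,4,6} D(X)={3,6}: V {9,10}->{}; W {3,4,6}->{}; X {3,6}->{} => REVISION
Total revisions = 3

Answer: 3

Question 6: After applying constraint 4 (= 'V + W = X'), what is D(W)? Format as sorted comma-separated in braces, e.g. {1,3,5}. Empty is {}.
Constraint 1 (X < V) on D(X)={3,6,8} D(V)={3,5,9,10}: V {3,5,9,10}->{5,9,10}
Constraint 2 (W != V) on D(W)={3,4,6,8,9,10} D(V)={5,9,10}: no change
Constraint 3 (W + X = V) on D(W)={3,4,6,8,9,10} D(X)={3,6,8} D(V)={5,9,10}: W {3,4,6,8,9,10}->{3,4,6}; X {3,6,8}->{3,6}; V {5,9,10}->{9,10}
Constraint 4 (V + W = X) on D(V)={9,10} D(W)={3,4,6} D(X)={3,6}: V {9,10}->{}; W {3,4,6}->{}; X {3,6}->{}
So after constraint 4: D(W) = {}

Answer: {}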